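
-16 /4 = -4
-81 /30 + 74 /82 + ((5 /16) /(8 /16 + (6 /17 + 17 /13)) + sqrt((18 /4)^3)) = -517763 /313240 + 27 * sqrt(2) /4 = 7.89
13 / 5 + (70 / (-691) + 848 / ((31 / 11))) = 32495863 / 107105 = 303.40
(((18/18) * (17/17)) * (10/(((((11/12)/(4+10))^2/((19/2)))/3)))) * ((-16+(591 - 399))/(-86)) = -64350720/473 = -136048.03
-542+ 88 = -454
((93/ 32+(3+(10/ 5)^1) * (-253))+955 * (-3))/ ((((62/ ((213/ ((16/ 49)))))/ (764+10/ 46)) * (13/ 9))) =-541068451749/ 23552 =-22973354.78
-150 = -150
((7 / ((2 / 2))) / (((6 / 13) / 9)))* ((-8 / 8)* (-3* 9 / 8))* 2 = 7371 / 8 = 921.38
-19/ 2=-9.50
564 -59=505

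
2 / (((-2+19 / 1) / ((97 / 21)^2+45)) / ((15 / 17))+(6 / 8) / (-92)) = 53827360 / 7597467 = 7.08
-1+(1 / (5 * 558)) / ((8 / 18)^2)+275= 1359049 / 4960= 274.00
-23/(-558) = 23/558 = 0.04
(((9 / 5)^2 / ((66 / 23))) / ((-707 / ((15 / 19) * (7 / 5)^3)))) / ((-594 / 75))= 10143 / 23219900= 0.00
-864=-864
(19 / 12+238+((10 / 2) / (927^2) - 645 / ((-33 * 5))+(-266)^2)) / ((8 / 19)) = 51005967486241 / 302483808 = 168623.79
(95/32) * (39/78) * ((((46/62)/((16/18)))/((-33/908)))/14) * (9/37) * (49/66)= -31247685/71058944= -0.44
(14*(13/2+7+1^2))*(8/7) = 232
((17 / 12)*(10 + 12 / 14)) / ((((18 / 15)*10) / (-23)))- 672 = -176773 / 252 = -701.48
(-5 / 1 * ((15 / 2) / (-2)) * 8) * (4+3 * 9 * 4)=16800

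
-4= -4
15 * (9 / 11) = 135 / 11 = 12.27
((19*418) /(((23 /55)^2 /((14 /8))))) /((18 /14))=588601475 /9522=61814.90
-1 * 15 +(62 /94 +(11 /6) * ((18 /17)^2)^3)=-13338001538 /1134465743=-11.76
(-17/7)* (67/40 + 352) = -34357/40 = -858.92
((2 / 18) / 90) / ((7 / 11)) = 11 / 5670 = 0.00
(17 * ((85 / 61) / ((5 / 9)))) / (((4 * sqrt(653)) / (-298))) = -387549 * sqrt(653) / 79666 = -124.31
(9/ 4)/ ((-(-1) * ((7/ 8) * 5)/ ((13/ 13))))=18/ 35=0.51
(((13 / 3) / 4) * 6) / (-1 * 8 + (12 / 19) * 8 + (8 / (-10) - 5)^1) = -1235 / 1662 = -0.74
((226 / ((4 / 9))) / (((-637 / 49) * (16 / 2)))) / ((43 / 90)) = -45765 / 4472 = -10.23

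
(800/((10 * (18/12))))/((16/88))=293.33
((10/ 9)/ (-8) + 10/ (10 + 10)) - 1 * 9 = -311/ 36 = -8.64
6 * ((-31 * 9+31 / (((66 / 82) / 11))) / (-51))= -868 / 51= -17.02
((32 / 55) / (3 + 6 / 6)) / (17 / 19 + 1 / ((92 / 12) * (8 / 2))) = 13984 / 89155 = 0.16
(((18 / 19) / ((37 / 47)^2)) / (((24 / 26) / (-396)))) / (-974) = 8528949 / 12667357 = 0.67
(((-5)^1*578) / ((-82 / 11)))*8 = 127160 / 41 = 3101.46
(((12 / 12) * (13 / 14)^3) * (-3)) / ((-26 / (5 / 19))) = 2535 / 104272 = 0.02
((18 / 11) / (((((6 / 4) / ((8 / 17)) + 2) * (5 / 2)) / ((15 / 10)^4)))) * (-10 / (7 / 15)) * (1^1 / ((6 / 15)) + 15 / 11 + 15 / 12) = -4920750 / 70301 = -70.00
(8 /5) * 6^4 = 10368 /5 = 2073.60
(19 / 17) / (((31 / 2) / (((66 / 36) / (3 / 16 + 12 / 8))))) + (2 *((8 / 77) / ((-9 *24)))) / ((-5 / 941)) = 4262882 / 16434495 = 0.26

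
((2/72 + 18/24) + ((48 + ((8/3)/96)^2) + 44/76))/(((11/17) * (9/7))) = 13148191/221616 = 59.33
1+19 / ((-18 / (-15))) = 101 / 6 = 16.83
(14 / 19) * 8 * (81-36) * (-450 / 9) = -252000 / 19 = -13263.16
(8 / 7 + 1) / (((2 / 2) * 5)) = 3 / 7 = 0.43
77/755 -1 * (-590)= 590.10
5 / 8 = 0.62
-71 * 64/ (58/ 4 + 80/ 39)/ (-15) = 118144/ 6455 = 18.30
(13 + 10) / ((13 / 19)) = 437 / 13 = 33.62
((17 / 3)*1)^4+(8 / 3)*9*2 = 87409 / 81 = 1079.12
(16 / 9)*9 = 16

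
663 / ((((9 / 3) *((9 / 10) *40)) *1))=221 / 36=6.14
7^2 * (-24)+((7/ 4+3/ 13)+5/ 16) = -1173.71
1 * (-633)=-633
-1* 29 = -29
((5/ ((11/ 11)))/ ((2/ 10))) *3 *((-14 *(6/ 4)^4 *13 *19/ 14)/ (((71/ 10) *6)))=-2500875/ 1136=-2201.47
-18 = -18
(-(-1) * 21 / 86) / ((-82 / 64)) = -336 / 1763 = -0.19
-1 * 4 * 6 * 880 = -21120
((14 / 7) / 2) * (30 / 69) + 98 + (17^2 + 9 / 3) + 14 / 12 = 54041 / 138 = 391.60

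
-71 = -71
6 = 6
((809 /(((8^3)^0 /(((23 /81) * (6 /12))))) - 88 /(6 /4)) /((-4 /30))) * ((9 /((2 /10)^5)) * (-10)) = 711171875 /6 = 118528645.83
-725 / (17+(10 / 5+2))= -725 / 21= -34.52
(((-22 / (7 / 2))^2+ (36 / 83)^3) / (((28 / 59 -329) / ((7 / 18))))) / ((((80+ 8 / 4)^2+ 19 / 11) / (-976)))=351317782448512 / 51656831040014109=0.01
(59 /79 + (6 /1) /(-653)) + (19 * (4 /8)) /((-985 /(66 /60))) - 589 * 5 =-2992158323083 /1016263900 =-2944.27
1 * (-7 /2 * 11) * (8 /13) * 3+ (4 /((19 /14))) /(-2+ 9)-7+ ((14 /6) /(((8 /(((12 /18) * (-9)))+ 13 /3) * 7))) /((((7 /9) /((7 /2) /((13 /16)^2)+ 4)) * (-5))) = -8757223 /112385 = -77.92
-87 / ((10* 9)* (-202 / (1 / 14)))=29 / 84840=0.00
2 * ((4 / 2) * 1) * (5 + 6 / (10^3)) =2503 / 125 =20.02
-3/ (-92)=0.03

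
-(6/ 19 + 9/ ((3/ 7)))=-405/ 19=-21.32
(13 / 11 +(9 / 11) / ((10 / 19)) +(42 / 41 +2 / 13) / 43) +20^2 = 1015403699 / 2521090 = 402.76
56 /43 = 1.30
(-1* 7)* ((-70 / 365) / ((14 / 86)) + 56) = -28014 / 73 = -383.75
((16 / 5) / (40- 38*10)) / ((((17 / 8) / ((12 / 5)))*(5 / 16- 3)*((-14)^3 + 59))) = -2048 / 1390270625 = -0.00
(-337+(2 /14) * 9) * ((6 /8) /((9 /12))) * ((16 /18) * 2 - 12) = 216200 /63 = 3431.75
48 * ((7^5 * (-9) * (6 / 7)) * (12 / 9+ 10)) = -70531776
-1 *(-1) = 1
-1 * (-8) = 8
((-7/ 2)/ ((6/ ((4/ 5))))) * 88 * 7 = -287.47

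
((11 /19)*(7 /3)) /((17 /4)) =308 /969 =0.32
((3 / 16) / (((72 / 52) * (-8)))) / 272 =-13 / 208896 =-0.00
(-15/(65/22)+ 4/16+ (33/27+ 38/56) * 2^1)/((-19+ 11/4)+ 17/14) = 3359/49257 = 0.07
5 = 5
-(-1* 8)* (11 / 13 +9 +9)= 150.77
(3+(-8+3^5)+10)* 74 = 18352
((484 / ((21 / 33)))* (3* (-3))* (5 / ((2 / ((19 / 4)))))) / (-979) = 103455 / 1246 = 83.03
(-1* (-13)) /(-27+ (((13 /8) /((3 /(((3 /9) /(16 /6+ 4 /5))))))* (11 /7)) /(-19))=-165984 /344791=-0.48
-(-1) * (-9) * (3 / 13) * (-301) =8127 / 13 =625.15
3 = 3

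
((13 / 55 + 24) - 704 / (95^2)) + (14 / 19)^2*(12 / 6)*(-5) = 97859 / 5225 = 18.73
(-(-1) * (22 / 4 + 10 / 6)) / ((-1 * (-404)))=43 / 2424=0.02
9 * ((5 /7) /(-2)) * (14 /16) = -45 /16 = -2.81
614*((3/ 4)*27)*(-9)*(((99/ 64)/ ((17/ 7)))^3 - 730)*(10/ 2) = 1051699558281687045/ 2575826944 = 408295891.43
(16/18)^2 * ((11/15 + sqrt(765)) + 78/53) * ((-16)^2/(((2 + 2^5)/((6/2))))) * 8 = 114884608/364905 + 65536 * sqrt(85)/153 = 4263.93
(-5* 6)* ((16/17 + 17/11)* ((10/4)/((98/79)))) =-150.34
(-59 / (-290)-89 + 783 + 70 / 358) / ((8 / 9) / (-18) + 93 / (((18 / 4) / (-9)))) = -2919746331 / 782283700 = -3.73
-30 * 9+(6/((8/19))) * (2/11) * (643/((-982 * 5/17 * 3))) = -29373089/108020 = -271.92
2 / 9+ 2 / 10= 19 / 45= 0.42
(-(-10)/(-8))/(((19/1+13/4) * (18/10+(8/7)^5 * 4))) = -420175/71789447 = -0.01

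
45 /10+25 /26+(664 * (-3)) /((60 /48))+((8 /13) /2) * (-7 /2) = -1589.22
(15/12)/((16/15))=75/64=1.17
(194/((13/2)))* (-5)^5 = -1212500/13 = -93269.23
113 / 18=6.28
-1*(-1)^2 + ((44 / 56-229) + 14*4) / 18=-2663 / 252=-10.57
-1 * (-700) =700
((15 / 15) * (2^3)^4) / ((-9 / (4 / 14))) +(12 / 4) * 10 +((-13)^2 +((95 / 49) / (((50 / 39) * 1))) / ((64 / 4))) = 4873069 / 70560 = 69.06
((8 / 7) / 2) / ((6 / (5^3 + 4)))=12.29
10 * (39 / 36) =65 / 6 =10.83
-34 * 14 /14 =-34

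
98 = 98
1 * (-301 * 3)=-903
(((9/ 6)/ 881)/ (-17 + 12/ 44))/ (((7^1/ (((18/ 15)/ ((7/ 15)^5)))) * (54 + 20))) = -15035625/ 1411281638704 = -0.00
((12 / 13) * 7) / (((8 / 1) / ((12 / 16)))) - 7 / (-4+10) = -175 / 312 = -0.56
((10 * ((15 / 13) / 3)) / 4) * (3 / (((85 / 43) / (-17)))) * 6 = -1935 / 13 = -148.85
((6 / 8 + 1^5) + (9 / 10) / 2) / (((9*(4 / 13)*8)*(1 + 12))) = 11 / 1440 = 0.01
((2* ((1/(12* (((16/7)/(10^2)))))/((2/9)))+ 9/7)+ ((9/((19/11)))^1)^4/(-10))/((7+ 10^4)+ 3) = -2890858161/730527397600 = -0.00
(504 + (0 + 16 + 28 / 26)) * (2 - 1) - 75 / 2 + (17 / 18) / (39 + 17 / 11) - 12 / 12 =50366089 / 104364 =482.60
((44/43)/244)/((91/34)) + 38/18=2.11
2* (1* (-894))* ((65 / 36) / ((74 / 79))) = -765115 / 222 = -3446.46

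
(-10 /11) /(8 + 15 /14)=-140 /1397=-0.10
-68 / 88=-17 / 22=-0.77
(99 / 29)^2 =9801 / 841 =11.65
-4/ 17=-0.24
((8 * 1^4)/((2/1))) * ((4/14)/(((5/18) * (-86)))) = -72/1505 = -0.05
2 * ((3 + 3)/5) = 12/5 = 2.40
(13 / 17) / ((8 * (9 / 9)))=13 / 136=0.10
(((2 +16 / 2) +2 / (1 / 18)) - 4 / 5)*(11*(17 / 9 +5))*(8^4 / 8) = 78915584 / 45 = 1753679.64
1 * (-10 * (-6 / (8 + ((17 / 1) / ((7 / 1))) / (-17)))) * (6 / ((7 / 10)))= 720 / 11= 65.45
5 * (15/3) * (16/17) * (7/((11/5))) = 14000/187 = 74.87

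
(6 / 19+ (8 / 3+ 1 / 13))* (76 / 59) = 9068 / 2301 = 3.94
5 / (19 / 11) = 55 / 19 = 2.89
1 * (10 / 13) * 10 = 100 / 13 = 7.69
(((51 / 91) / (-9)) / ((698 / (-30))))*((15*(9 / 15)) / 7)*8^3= 391680 / 222313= 1.76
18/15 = 6/5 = 1.20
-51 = -51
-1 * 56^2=-3136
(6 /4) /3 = 1 /2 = 0.50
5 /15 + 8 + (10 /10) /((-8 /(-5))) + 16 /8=10.96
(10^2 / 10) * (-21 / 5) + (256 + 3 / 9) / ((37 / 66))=15364 / 37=415.24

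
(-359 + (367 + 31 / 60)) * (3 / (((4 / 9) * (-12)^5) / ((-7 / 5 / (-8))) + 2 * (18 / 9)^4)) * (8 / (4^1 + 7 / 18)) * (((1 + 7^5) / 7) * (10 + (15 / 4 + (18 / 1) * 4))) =-3314237157 / 218408140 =-15.17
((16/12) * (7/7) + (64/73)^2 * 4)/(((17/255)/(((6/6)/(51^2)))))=352340/13860729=0.03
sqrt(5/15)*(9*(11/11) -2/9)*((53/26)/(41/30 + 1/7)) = 146545*sqrt(3)/37089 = 6.84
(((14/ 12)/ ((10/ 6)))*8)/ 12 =7/ 15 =0.47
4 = 4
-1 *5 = -5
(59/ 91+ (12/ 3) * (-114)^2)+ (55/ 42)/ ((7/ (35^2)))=28508743/ 546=52213.82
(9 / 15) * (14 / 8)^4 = 7203 / 1280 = 5.63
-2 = -2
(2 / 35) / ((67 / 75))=30 / 469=0.06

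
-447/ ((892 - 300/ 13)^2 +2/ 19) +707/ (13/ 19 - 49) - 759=-143482761173683/ 185466067713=-773.63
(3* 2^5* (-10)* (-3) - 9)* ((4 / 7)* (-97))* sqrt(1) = -1113948 / 7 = -159135.43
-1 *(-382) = 382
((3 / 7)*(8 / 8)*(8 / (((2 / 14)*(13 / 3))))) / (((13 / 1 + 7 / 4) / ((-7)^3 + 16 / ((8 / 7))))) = -94752 / 767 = -123.54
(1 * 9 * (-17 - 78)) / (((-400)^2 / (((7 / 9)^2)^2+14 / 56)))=-61427 / 18662400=-0.00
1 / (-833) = -1 / 833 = -0.00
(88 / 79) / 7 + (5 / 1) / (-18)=-1181 / 9954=-0.12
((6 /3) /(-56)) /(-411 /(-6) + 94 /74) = -0.00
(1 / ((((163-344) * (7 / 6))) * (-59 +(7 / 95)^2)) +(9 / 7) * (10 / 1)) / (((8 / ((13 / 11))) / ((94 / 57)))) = 883228370765 / 281976004156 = 3.13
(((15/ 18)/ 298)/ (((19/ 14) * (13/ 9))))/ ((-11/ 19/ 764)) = -40110/ 21307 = -1.88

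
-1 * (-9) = 9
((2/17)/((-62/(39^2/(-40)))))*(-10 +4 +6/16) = -13689/33728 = -0.41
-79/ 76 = -1.04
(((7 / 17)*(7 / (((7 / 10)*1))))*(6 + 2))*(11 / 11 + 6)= 3920 / 17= 230.59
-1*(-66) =66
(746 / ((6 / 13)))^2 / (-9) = -23512801 / 81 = -290281.49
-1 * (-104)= 104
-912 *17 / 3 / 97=-5168 / 97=-53.28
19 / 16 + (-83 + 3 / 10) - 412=-39481 / 80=-493.51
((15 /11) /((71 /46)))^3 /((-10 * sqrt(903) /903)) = -32850900 * sqrt(903) /476379541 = -2.07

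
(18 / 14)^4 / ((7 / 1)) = 0.39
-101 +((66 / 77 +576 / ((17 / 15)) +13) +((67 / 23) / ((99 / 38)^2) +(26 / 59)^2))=39379400593514 / 93378998097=421.72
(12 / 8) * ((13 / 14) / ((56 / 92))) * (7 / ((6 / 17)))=45.38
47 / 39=1.21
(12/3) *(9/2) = 18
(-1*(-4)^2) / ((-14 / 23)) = 184 / 7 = 26.29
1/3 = 0.33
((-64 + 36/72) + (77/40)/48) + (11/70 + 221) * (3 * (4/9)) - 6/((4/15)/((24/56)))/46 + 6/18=14314729/61824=231.54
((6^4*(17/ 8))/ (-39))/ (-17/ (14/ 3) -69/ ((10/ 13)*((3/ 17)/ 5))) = 189/ 6812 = 0.03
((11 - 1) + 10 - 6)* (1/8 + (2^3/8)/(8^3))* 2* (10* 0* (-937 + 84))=0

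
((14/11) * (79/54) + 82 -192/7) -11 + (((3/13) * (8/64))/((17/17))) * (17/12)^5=30286887517/664215552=45.60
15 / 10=3 / 2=1.50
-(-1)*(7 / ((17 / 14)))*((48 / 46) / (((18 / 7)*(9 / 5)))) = 13720 / 10557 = 1.30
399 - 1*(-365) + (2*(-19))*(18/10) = 3478/5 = 695.60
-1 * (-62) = 62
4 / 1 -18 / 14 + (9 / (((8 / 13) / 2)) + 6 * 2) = 1231 / 28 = 43.96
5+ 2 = 7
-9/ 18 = -1/ 2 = -0.50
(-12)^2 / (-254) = -72 / 127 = -0.57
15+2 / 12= 91 / 6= 15.17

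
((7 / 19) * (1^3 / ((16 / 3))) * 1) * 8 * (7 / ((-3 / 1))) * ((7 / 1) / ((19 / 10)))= -1715 / 361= -4.75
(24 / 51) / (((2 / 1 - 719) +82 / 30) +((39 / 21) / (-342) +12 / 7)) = -95760 / 144998389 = -0.00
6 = 6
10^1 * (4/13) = 40/13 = 3.08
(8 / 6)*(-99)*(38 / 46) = -109.04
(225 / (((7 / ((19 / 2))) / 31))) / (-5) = -26505 / 14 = -1893.21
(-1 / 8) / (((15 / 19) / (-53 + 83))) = -19 / 4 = -4.75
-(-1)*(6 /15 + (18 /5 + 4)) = 8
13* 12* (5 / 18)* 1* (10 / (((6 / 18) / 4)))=5200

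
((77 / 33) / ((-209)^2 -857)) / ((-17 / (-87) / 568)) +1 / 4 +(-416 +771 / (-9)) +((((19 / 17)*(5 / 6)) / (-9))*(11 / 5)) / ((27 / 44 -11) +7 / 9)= -2082682679729 / 4155105660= -501.23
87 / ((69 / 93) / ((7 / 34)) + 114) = 651 / 880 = 0.74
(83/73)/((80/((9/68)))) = 0.00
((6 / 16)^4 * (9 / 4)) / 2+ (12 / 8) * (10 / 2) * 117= 28754649 / 32768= 877.52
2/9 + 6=56/9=6.22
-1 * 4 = -4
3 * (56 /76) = 42 /19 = 2.21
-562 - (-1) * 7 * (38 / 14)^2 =-3573 / 7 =-510.43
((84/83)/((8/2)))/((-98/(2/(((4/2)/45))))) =-135/1162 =-0.12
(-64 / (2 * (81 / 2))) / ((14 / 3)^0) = -64 / 81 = -0.79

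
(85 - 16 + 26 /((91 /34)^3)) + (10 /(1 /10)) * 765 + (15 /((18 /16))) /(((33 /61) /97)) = 453136458829 /5738733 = 78961.06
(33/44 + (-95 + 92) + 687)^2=7502121/16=468882.56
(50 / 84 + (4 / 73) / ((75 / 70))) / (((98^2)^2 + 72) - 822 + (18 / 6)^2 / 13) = 42939 / 6127241910370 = 0.00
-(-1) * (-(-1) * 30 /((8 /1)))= 3.75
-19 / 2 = -9.50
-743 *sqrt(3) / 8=-160.86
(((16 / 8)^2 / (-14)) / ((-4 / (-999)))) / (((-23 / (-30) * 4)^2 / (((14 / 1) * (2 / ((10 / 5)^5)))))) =-224775 / 33856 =-6.64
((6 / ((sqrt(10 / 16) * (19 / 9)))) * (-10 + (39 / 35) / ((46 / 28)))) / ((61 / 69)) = -347328 * sqrt(10) / 28975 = -37.91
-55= -55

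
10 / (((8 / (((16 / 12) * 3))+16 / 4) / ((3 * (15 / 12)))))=6.25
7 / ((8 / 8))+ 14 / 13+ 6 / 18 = 8.41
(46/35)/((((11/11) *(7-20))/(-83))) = 8.39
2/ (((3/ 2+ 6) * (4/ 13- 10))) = -26/ 945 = -0.03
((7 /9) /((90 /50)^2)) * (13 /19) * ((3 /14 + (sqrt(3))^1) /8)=325 /73872 + 2275 * sqrt(3) /110808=0.04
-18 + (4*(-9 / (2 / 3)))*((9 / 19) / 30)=-18.85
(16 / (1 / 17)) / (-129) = -272 / 129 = -2.11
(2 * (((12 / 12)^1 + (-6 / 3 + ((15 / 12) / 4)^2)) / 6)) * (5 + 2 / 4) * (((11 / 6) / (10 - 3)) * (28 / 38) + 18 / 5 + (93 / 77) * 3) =-27973 / 2280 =-12.27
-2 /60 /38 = -1 /1140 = -0.00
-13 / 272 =-0.05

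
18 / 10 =9 / 5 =1.80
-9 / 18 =-1 / 2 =-0.50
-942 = -942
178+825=1003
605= 605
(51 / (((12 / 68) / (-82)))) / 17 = -1394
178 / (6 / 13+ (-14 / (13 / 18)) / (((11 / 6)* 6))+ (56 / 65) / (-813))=-136.74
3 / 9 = 1 / 3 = 0.33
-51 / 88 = -0.58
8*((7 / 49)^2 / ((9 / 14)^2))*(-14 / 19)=-448 / 1539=-0.29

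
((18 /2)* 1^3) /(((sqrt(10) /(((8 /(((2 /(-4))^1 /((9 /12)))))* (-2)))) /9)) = 972* sqrt(10) /5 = 614.75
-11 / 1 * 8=-88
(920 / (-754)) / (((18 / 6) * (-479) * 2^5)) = 0.00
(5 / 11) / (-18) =-5 / 198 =-0.03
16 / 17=0.94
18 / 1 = 18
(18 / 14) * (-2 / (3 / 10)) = -60 / 7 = -8.57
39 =39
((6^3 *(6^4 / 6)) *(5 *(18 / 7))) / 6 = 699840 / 7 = 99977.14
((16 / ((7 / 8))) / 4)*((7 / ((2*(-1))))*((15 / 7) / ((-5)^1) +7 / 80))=191 / 35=5.46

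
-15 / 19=-0.79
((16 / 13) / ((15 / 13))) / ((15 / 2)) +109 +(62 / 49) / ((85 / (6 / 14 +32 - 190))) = 140114497 / 1311975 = 106.80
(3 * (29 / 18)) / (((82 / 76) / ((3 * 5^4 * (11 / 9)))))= 3788125 / 369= 10265.92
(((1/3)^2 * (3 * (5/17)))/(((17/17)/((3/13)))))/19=5/4199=0.00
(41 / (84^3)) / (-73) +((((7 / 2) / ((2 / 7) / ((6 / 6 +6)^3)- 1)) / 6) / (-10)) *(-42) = -1272591842147 / 518992367040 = -2.45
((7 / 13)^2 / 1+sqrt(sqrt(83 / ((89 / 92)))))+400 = 403.33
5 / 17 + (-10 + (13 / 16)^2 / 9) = -377287 / 39168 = -9.63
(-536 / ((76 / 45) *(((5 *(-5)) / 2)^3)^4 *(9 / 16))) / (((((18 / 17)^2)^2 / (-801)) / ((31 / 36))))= 31619291981824 / 1486051082611083984375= 0.00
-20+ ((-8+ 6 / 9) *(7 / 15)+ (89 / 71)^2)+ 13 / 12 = -18844081 / 907380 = -20.77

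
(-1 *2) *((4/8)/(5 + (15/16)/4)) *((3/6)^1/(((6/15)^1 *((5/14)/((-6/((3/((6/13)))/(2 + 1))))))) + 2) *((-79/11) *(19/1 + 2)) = -2123520/9581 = -221.64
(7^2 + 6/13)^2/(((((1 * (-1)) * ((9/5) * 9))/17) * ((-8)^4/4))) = -35143165/14017536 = -2.51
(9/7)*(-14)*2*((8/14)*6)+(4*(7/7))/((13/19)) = -117.58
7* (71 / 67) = 497 / 67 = 7.42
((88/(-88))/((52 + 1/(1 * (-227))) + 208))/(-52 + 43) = 227/531171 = 0.00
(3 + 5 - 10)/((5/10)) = -4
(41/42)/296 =41/12432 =0.00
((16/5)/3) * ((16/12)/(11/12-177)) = -0.01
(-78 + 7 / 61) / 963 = -4751 / 58743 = -0.08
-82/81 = -1.01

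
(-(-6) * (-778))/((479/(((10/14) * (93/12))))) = -180885/3353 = -53.95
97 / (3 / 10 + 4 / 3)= 2910 / 49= 59.39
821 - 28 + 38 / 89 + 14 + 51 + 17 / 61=4661913 / 5429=858.71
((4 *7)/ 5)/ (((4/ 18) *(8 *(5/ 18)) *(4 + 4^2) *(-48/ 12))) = -567/ 4000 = -0.14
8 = 8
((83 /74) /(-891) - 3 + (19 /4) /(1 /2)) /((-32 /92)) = -1231903 /65934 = -18.68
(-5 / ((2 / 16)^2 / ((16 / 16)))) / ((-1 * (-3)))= -320 / 3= -106.67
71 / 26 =2.73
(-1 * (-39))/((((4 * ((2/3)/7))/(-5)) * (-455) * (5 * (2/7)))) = 63/80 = 0.79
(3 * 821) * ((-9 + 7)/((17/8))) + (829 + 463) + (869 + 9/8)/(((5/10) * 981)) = -68331919/66708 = -1024.34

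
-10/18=-5/9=-0.56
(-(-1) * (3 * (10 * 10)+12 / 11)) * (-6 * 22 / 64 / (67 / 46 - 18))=28566 / 761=37.54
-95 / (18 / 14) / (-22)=665 / 198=3.36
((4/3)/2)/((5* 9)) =0.01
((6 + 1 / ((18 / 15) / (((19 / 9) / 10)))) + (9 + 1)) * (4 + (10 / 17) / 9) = 543317 / 8262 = 65.76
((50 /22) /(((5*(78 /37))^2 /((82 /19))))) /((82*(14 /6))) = 1369 /2966964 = 0.00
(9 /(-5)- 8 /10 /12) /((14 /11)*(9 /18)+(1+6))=-11 /45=-0.24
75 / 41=1.83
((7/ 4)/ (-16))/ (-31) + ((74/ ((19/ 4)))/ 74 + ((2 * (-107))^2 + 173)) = 1732855493/ 37696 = 45969.21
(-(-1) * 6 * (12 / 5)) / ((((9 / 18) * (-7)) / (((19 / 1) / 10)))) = -1368 / 175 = -7.82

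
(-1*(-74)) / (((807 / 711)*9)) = 5846 / 807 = 7.24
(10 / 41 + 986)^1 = 40436 / 41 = 986.24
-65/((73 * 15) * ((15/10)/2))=-52/657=-0.08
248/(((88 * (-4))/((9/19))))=-279/836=-0.33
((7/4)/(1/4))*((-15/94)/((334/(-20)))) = 525/7849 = 0.07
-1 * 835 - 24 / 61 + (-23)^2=-306.39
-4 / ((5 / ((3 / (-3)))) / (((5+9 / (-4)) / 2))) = 11 / 10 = 1.10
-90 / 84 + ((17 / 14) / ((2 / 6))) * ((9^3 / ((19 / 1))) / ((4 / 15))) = 556545 / 1064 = 523.07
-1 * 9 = -9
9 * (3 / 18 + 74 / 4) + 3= 171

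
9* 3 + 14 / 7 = 29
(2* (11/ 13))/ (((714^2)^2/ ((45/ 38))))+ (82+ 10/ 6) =596760072011431/ 7132590502128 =83.67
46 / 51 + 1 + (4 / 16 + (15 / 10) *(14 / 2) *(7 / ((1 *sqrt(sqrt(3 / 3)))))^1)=15433 / 204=75.65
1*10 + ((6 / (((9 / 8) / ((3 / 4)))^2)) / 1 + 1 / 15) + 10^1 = 22.73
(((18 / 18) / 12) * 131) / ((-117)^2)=131 / 164268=0.00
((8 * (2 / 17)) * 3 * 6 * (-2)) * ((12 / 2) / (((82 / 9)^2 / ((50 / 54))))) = -64800 / 28577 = -2.27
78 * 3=234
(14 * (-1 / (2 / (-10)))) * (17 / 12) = 595 / 6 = 99.17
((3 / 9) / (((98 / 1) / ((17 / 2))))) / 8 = 17 / 4704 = 0.00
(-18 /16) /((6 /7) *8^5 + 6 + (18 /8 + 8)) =-63 /1573774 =-0.00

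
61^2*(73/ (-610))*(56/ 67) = -124684/ 335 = -372.19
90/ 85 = 1.06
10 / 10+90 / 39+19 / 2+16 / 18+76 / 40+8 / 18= 3128 / 195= 16.04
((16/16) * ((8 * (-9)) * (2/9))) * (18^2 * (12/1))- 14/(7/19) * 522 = -82044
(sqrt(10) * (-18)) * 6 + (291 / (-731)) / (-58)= -341.52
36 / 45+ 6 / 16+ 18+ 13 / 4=897 / 40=22.42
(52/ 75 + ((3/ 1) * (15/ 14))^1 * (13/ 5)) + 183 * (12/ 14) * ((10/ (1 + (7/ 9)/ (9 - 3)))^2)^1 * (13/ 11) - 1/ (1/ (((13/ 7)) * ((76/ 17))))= 174006678521/ 11977350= 14527.98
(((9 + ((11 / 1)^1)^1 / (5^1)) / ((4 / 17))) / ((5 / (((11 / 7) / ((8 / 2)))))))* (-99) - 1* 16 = -19313 / 50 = -386.26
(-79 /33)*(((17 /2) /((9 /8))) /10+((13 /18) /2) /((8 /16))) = -10507 /2970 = -3.54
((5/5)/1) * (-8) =-8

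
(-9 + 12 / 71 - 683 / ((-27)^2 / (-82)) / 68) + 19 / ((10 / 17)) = 108222812 / 4399515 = 24.60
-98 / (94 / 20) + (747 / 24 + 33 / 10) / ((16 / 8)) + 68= 241999 / 3760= 64.36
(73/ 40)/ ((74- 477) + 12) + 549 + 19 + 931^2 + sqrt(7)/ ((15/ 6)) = 2 * sqrt(7)/ 5 + 13565025487/ 15640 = 867330.05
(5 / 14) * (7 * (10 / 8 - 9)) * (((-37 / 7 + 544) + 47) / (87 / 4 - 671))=317750 / 18179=17.48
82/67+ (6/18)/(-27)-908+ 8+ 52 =-846.79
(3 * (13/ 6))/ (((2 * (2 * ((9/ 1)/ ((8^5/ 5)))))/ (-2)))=-106496/ 45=-2366.58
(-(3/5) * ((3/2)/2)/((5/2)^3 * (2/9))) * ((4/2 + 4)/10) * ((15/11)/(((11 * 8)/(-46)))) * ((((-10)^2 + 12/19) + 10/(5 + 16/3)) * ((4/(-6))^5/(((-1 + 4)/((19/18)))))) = -5505464/21099375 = -0.26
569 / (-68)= -569 / 68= -8.37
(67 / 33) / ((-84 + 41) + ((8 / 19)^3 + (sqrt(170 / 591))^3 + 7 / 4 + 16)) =-87364130172101253324 / 1083257148862442938901 - 1689007346627680*sqrt(100470) / 1083257148862442938901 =-0.08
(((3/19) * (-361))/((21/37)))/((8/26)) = -9139/28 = -326.39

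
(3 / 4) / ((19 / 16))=12 / 19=0.63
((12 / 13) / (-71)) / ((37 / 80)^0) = -0.01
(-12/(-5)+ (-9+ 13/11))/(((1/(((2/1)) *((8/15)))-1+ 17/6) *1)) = -1.96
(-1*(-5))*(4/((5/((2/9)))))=8/9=0.89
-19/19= -1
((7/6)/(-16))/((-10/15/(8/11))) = 7/88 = 0.08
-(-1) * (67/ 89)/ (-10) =-67/ 890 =-0.08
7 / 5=1.40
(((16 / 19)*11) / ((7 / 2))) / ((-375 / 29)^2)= 296032 / 18703125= 0.02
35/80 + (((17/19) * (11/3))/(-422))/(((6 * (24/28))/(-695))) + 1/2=3443155/1731888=1.99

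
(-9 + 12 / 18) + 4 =-13 / 3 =-4.33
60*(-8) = -480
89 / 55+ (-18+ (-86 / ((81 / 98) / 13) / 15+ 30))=-1023197 / 13365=-76.56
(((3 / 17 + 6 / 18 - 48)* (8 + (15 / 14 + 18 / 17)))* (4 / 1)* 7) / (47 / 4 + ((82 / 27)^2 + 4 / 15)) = -56759376240 / 89498387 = -634.19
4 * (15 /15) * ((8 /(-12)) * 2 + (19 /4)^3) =20321 /48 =423.35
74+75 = 149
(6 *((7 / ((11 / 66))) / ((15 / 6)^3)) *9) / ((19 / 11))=199584 / 2375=84.04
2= 2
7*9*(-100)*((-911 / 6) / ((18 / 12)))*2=1275400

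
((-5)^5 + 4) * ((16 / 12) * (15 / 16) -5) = 46815 / 4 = 11703.75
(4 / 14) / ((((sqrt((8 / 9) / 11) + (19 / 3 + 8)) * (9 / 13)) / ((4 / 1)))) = 49192 / 426951 - 208 * sqrt(22) / 426951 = 0.11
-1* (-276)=276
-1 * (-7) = 7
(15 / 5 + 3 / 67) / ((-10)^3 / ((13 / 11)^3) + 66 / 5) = -1120470 / 218084933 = -0.01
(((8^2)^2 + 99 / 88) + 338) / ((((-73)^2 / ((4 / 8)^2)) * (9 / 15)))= 59135 / 170528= 0.35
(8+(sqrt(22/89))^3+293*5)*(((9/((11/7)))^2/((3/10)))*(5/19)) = 42386.72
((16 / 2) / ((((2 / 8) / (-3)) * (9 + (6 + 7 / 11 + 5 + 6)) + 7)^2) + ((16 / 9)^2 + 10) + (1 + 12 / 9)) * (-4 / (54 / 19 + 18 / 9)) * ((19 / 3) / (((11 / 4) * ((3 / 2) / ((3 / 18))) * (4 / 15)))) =-922323966635 / 73435620357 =-12.56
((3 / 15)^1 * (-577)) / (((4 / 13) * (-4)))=93.76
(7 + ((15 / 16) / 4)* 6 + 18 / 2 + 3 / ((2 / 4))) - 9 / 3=653 / 32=20.41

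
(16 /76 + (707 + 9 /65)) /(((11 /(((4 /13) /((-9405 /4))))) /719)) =-101511296 /16777475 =-6.05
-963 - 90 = -1053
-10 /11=-0.91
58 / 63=0.92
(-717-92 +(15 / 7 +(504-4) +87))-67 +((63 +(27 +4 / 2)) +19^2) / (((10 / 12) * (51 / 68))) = 15328 / 35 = 437.94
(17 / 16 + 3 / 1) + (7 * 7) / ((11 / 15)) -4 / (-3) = 38129 / 528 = 72.21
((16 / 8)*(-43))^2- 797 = 6599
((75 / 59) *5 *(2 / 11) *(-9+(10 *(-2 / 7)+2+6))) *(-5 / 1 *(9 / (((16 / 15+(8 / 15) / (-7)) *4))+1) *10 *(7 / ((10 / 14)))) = 482304375 / 67496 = 7145.67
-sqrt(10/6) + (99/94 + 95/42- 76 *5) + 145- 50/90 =-687664/2961- sqrt(15)/3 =-233.53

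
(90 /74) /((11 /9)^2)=3645 /4477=0.81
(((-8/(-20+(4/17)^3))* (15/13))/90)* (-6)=-9826/319137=-0.03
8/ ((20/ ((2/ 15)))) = 4/ 75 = 0.05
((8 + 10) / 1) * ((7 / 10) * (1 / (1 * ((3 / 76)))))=1596 / 5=319.20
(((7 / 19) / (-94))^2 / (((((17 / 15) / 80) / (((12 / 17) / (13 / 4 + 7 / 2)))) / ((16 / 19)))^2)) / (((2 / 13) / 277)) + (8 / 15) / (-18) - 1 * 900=-2917966898471202976 / 3245933167969815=-898.96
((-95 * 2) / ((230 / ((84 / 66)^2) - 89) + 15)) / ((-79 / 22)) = 409640 / 526377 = 0.78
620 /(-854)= -0.73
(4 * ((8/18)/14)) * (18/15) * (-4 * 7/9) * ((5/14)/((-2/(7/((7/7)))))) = 16/27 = 0.59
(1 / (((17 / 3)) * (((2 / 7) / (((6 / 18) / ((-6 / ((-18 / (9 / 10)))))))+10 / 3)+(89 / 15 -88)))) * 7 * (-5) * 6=0.47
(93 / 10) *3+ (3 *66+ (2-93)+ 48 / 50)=6793 / 50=135.86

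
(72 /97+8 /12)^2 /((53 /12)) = 672400 /1496031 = 0.45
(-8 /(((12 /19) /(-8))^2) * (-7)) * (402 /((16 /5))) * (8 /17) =27089440 /51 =531165.49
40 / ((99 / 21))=280 / 33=8.48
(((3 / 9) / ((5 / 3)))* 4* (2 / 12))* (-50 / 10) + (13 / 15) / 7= -19 / 35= -0.54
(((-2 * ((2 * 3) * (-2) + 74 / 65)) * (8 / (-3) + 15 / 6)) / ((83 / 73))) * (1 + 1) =-103076 / 16185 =-6.37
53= 53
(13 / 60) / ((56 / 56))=13 / 60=0.22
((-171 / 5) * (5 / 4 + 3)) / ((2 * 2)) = -2907 / 80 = -36.34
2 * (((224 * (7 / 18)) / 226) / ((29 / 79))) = 61936 / 29493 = 2.10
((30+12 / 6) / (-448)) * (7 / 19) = -1 / 38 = -0.03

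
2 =2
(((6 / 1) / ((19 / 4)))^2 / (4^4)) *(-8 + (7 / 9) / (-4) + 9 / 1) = 29 / 5776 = 0.01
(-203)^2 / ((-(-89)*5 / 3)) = 123627 / 445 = 277.81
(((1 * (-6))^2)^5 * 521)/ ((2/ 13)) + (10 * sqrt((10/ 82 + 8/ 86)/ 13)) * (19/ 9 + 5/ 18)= 5 * sqrt(8686301)/ 4797 + 204768705024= 204768705027.07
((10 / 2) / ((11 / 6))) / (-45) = -2 / 33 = -0.06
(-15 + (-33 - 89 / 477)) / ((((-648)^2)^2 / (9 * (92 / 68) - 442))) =167951395 / 1429773764972544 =0.00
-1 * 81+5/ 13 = -1048/ 13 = -80.62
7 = 7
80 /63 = 1.27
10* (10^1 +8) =180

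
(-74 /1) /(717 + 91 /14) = -148 /1447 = -0.10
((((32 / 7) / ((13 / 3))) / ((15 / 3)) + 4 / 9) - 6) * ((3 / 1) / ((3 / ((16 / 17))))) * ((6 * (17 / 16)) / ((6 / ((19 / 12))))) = -207917 / 24570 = -8.46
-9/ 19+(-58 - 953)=-1011.47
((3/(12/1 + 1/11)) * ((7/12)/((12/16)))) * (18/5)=66/95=0.69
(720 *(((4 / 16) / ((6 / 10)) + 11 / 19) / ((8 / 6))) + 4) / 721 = 10291 / 13699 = 0.75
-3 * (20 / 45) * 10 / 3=-40 / 9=-4.44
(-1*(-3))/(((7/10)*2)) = 15/7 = 2.14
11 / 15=0.73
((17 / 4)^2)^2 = 83521 / 256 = 326.25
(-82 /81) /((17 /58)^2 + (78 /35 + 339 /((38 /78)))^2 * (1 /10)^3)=-30496720450000 /14682487969502019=-0.00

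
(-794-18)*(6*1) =-4872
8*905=7240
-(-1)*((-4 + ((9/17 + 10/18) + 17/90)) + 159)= 239099/1530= 156.27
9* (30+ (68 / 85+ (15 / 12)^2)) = 23301 / 80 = 291.26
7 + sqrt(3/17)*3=3*sqrt(51)/17 + 7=8.26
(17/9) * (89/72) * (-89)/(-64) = 134657/41472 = 3.25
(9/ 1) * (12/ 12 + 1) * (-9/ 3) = -54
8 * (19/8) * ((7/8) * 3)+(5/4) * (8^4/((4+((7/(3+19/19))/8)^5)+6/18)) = 4297235560923/3490064296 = 1231.28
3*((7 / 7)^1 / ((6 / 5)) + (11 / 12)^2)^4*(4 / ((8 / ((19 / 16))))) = 64094648659 / 4586471424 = 13.97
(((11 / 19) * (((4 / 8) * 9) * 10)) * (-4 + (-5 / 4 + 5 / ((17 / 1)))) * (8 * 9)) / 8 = -1501335 / 1292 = -1162.02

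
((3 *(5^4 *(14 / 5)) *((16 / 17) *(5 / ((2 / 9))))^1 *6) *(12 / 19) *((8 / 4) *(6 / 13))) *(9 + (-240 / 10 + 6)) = -14696640000 / 4199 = -3500033.34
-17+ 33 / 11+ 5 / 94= -1311 / 94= -13.95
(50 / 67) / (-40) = -5 / 268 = -0.02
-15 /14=-1.07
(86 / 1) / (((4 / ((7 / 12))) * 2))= 301 / 48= 6.27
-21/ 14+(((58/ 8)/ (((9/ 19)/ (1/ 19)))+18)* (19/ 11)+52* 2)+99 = 92657/ 396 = 233.98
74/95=0.78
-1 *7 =-7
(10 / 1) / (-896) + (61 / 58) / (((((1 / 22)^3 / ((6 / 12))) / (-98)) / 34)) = -242393457297 / 12992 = -18657131.87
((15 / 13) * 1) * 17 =255 / 13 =19.62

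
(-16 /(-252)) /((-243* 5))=-4 /76545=-0.00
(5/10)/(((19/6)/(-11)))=-33/19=-1.74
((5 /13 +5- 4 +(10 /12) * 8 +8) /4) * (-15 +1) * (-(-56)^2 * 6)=13741952 /13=1057073.23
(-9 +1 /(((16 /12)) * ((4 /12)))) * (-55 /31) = 1485 /124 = 11.98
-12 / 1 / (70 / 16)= -2.74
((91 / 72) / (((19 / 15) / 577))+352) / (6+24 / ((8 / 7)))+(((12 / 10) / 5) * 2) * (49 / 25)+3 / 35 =1906123817 / 53865000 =35.39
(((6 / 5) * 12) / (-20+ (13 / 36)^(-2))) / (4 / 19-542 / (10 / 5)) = 19266 / 4467575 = 0.00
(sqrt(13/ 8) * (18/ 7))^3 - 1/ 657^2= -1/ 431649+ 9477 * sqrt(26)/ 1372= 35.22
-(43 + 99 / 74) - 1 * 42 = -6389 / 74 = -86.34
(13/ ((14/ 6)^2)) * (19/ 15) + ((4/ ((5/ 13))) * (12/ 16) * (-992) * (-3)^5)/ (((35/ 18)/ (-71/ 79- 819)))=-76725619453353/ 96775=-792824794.14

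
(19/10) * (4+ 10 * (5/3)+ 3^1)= 1349/30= 44.97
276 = 276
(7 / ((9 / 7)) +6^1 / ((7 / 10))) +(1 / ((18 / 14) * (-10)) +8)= 4607 / 210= 21.94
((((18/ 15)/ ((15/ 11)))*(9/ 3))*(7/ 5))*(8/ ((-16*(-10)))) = 231/ 1250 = 0.18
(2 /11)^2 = 4 /121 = 0.03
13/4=3.25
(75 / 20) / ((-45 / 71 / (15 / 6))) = -355 / 24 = -14.79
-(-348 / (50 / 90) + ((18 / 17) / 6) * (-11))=53409 / 85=628.34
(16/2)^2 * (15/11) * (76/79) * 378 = 27578880/869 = 31736.34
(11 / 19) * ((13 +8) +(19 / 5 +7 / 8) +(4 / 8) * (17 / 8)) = 15.48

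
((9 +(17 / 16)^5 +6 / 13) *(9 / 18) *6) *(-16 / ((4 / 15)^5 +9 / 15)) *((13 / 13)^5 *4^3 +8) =-3022837002590625 / 48631291904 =-62158.27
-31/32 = -0.97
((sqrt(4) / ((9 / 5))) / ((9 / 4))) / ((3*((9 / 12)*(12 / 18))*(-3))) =-80 / 729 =-0.11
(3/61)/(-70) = -3/4270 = -0.00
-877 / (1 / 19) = -16663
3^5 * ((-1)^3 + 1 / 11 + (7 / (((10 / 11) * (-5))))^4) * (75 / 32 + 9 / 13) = 99494818762959 / 28600000000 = 3478.84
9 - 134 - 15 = -140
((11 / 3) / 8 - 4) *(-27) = 765 / 8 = 95.62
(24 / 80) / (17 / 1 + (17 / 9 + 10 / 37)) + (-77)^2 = 378271199 / 63800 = 5929.02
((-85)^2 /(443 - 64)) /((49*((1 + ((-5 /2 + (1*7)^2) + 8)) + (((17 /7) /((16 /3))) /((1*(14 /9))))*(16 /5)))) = 36125 /5240433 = 0.01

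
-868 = -868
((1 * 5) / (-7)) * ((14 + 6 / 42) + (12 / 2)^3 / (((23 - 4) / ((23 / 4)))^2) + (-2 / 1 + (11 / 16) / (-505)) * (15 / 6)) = -20.66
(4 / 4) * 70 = 70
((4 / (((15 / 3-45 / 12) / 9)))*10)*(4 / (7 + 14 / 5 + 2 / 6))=2160 / 19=113.68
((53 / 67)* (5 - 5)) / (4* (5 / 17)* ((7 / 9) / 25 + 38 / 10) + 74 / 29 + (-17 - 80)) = 0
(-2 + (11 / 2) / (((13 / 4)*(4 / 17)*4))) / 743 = -21 / 77272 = -0.00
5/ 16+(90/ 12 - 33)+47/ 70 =-13729/ 560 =-24.52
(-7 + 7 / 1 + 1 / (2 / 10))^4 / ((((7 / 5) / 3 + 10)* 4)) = 9375 / 628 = 14.93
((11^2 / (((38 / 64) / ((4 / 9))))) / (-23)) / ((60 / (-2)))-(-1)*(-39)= -2293061 / 58995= -38.87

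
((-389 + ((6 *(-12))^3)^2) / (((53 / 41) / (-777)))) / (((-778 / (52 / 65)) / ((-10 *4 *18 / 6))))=-213030158390234640 / 20617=-10332742804008.08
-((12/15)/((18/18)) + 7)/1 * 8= -312/5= -62.40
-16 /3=-5.33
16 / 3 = 5.33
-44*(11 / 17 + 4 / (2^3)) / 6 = -143 / 17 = -8.41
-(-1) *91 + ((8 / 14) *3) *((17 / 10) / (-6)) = 3168 / 35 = 90.51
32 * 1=32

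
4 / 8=1 / 2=0.50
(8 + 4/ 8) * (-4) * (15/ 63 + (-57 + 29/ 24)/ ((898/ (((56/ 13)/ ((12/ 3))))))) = -219521/ 37716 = -5.82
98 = 98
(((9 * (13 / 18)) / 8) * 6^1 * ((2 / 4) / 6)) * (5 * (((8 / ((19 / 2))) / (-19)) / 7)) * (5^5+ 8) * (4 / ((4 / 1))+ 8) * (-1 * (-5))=-9164025 / 5054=-1813.22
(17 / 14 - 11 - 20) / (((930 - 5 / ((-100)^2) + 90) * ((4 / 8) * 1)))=-834000 / 14279993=-0.06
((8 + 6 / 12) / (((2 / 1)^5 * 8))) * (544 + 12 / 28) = 64787 / 3584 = 18.08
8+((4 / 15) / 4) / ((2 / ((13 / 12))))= 2893 / 360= 8.04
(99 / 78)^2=1089 / 676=1.61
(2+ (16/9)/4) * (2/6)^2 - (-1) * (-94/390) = 161/5265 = 0.03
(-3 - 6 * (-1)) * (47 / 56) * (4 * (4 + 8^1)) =846 / 7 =120.86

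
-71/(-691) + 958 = 662049/691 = 958.10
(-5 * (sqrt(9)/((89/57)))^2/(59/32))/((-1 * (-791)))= -4678560/369665149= -0.01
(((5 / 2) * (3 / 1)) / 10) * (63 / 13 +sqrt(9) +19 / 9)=1165 / 156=7.47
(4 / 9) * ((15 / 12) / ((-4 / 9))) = -5 / 4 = -1.25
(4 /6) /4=1 /6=0.17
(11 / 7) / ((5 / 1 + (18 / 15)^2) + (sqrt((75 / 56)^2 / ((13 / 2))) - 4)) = 4440800 / 6575749 - 187500 * sqrt(26) / 6575749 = 0.53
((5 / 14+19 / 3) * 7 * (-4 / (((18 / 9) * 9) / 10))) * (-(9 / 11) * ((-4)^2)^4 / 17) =184156160 / 561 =328264.10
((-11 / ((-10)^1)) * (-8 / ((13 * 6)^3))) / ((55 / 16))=-8 / 1482975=-0.00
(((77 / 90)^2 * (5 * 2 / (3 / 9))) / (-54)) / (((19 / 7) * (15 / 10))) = -41503 / 415530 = -0.10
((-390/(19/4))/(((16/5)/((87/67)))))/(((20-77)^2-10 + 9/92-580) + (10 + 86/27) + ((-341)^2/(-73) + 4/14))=-53835204150/1744597612981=-0.03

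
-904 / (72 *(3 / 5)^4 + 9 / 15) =-565000 / 6207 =-91.03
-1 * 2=-2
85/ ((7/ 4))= 340/ 7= 48.57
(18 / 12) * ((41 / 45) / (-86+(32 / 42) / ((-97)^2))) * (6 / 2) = -8101149 / 169926380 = -0.05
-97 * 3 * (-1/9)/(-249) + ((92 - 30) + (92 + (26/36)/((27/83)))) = 6296371/40338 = 156.09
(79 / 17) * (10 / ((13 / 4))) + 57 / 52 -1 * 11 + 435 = 388425 / 884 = 439.39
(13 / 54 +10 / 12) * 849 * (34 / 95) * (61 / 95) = 209.56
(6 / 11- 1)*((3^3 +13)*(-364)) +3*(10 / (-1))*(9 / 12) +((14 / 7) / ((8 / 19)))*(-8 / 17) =2465949 / 374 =6593.45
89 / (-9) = -89 / 9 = -9.89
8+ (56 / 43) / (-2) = 316 / 43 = 7.35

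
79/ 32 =2.47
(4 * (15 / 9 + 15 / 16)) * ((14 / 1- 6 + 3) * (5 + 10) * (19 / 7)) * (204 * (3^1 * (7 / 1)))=19985625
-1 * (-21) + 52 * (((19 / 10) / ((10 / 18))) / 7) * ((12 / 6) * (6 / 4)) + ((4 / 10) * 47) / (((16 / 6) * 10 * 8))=1089819 / 11200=97.31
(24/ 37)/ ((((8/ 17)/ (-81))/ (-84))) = 347004/ 37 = 9378.49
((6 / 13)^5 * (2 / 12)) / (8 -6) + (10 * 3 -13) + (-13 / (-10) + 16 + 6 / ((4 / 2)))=138498769 / 3712930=37.30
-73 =-73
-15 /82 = -0.18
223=223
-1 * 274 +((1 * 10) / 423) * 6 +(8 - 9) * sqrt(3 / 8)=-38614 / 141 - sqrt(6) / 4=-274.47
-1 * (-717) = 717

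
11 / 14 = 0.79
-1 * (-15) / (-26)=-15 / 26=-0.58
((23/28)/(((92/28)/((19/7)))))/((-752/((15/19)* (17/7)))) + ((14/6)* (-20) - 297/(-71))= -1333804523/31394496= -42.49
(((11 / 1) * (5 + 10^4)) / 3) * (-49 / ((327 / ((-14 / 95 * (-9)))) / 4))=-60398184 / 2071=-29163.78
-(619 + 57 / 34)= -21103 / 34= -620.68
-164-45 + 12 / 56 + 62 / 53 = -154051 / 742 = -207.62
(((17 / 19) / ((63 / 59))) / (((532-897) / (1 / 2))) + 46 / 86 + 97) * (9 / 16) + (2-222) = -165.14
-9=-9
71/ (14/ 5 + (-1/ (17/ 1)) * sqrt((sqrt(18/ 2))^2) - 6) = -6035/ 287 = -21.03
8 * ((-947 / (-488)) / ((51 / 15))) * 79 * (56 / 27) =20947640 / 27999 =748.16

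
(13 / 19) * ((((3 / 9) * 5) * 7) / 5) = 91 / 57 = 1.60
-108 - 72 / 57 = -2076 / 19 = -109.26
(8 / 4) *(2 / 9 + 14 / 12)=25 / 9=2.78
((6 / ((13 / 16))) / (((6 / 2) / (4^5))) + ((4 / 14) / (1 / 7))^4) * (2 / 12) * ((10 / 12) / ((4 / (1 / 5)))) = 229 / 13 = 17.62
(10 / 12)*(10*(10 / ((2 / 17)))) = 708.33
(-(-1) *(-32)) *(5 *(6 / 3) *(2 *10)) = -6400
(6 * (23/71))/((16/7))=0.85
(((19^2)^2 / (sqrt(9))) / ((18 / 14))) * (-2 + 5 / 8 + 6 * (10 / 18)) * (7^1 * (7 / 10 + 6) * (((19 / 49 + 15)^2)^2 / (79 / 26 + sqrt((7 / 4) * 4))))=17027579025475588225006 / 71900598105 - 5604013350156522706964 * sqrt(7) / 71900598105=30608276079.45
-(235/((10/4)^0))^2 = -55225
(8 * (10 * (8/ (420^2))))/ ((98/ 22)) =88/ 108045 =0.00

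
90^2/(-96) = -84.38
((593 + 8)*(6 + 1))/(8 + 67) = 56.09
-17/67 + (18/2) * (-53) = -31976/67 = -477.25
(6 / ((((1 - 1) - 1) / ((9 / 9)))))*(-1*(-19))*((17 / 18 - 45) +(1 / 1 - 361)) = 46062.33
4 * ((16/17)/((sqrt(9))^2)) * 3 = 64/51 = 1.25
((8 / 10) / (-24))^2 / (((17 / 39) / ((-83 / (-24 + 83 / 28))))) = 7553 / 750975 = 0.01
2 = 2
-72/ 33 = -24/ 11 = -2.18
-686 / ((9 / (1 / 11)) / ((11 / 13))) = -686 / 117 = -5.86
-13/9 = -1.44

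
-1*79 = -79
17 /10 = 1.70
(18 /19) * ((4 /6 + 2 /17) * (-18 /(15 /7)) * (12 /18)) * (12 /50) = -8064 /8075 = -1.00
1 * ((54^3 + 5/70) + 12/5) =11022653/70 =157466.47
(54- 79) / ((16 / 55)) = -1375 / 16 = -85.94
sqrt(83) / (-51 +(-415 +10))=-sqrt(83) / 456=-0.02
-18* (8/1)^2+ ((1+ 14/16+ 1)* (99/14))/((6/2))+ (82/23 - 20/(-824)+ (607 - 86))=-164671505/265328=-620.63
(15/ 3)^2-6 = 19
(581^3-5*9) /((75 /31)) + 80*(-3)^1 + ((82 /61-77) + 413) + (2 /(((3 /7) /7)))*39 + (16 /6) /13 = 4821370725268 /59475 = 81065501.90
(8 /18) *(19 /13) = 76 /117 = 0.65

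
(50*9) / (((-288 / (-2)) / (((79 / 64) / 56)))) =1975 / 28672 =0.07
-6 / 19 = -0.32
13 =13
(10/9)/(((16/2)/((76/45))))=19/81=0.23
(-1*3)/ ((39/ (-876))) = 876/ 13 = 67.38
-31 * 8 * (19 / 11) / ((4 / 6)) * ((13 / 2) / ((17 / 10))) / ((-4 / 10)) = 1148550 / 187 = 6141.98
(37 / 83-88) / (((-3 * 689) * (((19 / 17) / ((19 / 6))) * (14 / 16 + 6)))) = 38012 / 2177505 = 0.02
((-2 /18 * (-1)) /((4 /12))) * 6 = 2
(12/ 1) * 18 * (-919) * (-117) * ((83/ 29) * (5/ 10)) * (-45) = -43372627740/ 29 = -1495607853.10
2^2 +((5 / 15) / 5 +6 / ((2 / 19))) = 916 / 15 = 61.07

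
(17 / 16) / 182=17 / 2912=0.01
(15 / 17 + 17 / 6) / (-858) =-379 / 87516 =-0.00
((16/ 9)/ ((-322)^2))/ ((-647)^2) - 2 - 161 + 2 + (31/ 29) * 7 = -434768407504336/ 2832049375029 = -153.52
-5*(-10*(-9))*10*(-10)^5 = 450000000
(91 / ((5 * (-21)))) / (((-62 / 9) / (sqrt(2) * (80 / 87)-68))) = -1326 / 155+104 * sqrt(2) / 899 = -8.39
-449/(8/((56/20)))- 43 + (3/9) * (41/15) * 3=-2369/12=-197.42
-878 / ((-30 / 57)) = 8341 / 5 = 1668.20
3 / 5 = 0.60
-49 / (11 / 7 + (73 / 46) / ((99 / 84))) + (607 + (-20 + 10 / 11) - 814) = -41419668 / 170533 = -242.88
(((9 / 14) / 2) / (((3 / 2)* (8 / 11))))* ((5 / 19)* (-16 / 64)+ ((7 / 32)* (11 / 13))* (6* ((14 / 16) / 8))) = 464739 / 28327936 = 0.02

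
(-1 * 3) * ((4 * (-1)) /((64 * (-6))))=-0.03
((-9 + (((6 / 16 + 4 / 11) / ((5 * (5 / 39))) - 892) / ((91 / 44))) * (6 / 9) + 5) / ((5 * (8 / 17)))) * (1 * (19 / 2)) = -128370859 / 109200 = -1175.56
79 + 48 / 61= 4867 / 61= 79.79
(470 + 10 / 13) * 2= 12240 / 13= 941.54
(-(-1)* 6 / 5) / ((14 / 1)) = 3 / 35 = 0.09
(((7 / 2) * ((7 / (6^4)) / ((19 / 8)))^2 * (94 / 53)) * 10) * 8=322420 / 125531613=0.00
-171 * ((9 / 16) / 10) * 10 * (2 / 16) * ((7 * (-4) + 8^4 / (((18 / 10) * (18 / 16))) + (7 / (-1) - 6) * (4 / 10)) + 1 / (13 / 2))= -23922.67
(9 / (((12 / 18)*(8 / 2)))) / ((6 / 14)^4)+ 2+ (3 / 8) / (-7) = 8567 / 84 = 101.99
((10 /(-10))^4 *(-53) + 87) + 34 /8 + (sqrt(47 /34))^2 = 39.63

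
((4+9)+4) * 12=204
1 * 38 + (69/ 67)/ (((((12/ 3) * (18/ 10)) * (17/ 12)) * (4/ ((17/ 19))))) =193611/ 5092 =38.02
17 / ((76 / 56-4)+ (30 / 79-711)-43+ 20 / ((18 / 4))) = -169218 / 7483603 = -0.02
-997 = -997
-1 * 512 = -512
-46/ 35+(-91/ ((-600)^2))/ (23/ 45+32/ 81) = -27016933/ 20552000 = -1.31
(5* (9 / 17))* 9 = 23.82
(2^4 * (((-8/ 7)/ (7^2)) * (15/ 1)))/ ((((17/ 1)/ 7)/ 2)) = -3840/ 833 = -4.61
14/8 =7/4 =1.75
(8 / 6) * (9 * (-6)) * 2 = -144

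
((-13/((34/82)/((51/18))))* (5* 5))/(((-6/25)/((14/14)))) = 333125/36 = 9253.47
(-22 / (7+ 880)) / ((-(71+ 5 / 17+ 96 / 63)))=3927 / 11529226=0.00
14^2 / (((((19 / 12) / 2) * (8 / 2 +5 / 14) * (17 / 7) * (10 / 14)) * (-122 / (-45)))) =14521248 / 1201883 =12.08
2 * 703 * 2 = 2812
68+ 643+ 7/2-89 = 1251/2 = 625.50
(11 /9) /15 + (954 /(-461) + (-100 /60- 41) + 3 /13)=-35941322 /809055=-44.42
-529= -529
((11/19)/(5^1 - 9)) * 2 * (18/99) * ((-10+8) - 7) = 9/19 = 0.47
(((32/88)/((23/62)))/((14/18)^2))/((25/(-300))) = -241056/12397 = -19.44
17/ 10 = 1.70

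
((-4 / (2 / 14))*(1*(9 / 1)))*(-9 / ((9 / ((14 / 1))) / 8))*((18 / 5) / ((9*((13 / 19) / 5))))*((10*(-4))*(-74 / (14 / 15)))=261645784.62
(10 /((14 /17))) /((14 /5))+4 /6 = 1471 /294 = 5.00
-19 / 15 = -1.27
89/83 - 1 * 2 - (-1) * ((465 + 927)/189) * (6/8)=4.60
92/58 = 46/29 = 1.59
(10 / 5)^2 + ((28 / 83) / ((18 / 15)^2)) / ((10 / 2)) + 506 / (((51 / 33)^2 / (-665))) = -30413447983 / 215883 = -140879.31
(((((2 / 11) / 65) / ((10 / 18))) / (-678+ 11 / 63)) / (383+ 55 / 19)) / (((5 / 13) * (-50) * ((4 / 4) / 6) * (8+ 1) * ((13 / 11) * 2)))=1197 / 4239874112500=0.00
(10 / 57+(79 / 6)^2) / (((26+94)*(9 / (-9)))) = -118699 / 82080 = -1.45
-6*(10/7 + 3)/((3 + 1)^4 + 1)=-186/1799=-0.10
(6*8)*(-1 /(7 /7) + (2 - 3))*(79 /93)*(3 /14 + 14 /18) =-158000 /1953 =-80.90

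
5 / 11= 0.45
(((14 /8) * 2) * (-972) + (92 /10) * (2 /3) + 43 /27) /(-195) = 458227 /26325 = 17.41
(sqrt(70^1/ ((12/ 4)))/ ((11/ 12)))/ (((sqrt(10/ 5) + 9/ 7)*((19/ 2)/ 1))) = 0.21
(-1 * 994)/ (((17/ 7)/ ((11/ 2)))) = -38269/ 17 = -2251.12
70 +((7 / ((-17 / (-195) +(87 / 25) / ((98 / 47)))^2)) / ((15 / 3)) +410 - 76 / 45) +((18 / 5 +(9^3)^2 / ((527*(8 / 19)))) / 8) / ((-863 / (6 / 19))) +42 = 520.66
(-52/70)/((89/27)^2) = -0.07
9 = 9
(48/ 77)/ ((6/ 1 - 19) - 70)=-48/ 6391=-0.01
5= 5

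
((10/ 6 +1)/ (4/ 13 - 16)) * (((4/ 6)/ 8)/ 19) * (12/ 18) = -13/ 26163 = -0.00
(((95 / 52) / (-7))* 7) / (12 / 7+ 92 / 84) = -1995 / 3068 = -0.65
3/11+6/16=57/88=0.65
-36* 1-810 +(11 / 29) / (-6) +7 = -145997 / 174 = -839.06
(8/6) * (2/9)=8/27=0.30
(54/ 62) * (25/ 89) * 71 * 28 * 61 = 81855900/ 2759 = 29668.68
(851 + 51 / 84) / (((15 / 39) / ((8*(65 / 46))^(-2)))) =2522801 / 145600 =17.33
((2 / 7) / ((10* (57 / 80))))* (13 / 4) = 52 / 399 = 0.13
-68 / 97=-0.70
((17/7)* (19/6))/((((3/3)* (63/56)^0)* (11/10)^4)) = 1615000/307461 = 5.25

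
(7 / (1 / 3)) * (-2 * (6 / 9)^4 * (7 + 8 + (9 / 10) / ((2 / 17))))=-8456 / 45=-187.91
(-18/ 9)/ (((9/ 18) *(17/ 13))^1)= -52/ 17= -3.06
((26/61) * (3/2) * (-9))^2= 123201/3721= 33.11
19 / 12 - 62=-60.42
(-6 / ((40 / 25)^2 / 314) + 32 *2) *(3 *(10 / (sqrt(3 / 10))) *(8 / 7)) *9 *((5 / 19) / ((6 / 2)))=-806325 *sqrt(30) / 133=-33206.19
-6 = -6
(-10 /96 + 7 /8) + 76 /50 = 2749 /1200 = 2.29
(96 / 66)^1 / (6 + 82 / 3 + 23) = 48 / 1859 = 0.03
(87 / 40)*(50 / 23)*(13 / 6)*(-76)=-35815 / 46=-778.59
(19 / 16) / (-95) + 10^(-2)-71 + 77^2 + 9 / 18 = 2343399 / 400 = 5858.50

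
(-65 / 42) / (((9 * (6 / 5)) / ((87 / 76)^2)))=-273325 / 1455552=-0.19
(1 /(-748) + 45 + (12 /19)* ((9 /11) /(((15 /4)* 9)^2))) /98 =431681027 /940123800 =0.46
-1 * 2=-2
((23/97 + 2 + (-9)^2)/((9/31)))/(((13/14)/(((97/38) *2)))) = 3504116/2223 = 1576.30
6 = 6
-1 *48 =-48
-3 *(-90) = 270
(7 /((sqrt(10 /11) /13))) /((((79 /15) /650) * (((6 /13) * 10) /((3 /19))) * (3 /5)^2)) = 1922375 * sqrt(110) /18012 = 1119.37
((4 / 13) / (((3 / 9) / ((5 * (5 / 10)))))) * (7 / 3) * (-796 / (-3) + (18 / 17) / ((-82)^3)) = 130569455135 / 91389246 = 1428.72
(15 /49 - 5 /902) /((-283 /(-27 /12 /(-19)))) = -0.00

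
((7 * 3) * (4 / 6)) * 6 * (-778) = -65352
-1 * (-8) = 8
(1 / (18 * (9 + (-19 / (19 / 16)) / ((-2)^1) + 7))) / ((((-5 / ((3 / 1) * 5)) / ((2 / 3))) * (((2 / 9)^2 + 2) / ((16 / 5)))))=-0.01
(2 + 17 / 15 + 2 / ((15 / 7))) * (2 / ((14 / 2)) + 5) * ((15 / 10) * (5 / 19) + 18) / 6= 525881 / 7980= 65.90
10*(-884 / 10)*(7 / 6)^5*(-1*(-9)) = -3714347 / 216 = -17196.05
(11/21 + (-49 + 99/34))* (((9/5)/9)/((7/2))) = -32533/12495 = -2.60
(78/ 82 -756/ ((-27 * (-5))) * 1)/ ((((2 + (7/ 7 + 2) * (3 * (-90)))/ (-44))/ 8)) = -41932/ 20705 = -2.03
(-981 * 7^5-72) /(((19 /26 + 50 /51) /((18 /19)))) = -393529354452 /43111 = -9128281.75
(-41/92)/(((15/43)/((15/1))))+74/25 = -16.20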